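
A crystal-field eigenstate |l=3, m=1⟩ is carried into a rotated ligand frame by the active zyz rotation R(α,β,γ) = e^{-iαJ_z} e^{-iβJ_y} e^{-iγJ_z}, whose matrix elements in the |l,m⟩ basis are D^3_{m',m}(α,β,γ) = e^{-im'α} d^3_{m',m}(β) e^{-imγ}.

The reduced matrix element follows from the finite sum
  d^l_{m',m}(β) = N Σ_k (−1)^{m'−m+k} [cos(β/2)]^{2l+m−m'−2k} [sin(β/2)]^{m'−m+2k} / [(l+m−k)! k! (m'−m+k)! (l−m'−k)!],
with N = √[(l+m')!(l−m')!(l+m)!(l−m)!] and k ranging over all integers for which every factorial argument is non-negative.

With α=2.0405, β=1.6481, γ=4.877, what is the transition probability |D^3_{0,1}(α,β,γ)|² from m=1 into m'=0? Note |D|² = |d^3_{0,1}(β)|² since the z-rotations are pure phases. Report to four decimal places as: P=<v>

P=0.1754

D^3_{0,1}(2.0405,1.6481,4.8770) = e^{-i·0·2.0405}·d^3_{0,1}(1.6481)·e^{-i·1·4.8770}. Compute d first:
c=cos(1.648100/2)=0.679254, s=sin(1.648100/2)=0.733903; N=√[6·6·24·2]=41.569219
k∈{1,2,3} keeps every argument non-negative
  k=1: (−1)^0·41.5692/(12)·0.6793^5·0.7339^1 = +0.367614
  k=2: (−1)^1·41.5692/(4)·0.6793^3·0.7339^3 = -1.287434
  k=3: (−1)^2·41.5692/(12)·0.6793^1·0.7339^5 = +0.500975
d^3_{0,1}(1.6481) = +0.367614 -1.287434 +0.500975 = -0.418846
|D^3_{0,1}|² = |d^3_{0,1}(β)|² = (-0.418846)² = 0.175432 (the z-rotation phases have unit modulus)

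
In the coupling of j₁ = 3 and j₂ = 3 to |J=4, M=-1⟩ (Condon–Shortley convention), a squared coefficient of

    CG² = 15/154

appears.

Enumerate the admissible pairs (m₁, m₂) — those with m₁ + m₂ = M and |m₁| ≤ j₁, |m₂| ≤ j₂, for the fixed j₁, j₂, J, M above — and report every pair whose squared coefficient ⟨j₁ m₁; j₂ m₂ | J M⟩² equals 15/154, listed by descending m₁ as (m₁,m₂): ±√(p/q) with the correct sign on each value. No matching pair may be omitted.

Admissible pairs with m₁+m₂ = M = -1: (-3,2), (-2,1), (-1,0), (0,-1), (1,-2), (2,-3)
  (m₁,m₂)=(2,-3): CG² = 15/77, CG = +√(15/77)
  (m₁,m₂)=(1,-2): CG² = 16/77, CG = +√(16/77)
  (m₁,m₂)=(0,-1): CG² = 15/154, CG = −√(15/154)   ← matches the target
  (m₁,m₂)=(-1,0): CG² = 15/154, CG = −√(15/154)   ← matches the target
  (m₁,m₂)=(-2,1): CG² = 16/77, CG = +√(16/77)
  (m₁,m₂)=(-3,2): CG² = 15/77, CG = +√(15/77)
Pairs with CG² = 15/154: (0,-1): −√(15/154); (-1,0): −√(15/154)

(0,-1): −√(15/154); (-1,0): −√(15/154)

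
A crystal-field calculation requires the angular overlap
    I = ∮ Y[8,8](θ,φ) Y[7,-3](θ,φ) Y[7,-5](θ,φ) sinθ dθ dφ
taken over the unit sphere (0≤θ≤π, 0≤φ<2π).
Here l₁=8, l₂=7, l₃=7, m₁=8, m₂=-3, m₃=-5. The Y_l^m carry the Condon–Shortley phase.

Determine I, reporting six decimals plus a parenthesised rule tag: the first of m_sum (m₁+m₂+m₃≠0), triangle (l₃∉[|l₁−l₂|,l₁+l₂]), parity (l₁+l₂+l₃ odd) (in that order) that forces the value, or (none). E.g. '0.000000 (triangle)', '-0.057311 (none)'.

-0.154479 (none)

Rules hold: Σm=0, L=22 even, 1≤7≤15.
N = 17·15·15 = 3825
Δ = 8!·8!·6!/23! = 1/22086194130
Racah Σ t=1..7: t=1:−1/18289152000 t=2:+1/248832000 t=3:−1/24883200 t=4:+1/11943936 t=5:−1/24883200 t=6:+1/248832000 t=7:−1/18289152000 = 11/975421440
⇒ 3j(8 7 7; 0 0 0)² = 1750/289731, sgn -1
Racah Σ t=0..0: t=0:+1/78033715200 = 1/78033715200
⇒ 3j(8 7 7; 8 -3 -5)² = 675/52003, sgn +1
4πI² = N·(3j₀)²·(3jₘ)² = 12656250/42204149
I = -1·√(0.299882/4π) = -0.15447920
No selection rule forces the value: the integral is nonzero (none).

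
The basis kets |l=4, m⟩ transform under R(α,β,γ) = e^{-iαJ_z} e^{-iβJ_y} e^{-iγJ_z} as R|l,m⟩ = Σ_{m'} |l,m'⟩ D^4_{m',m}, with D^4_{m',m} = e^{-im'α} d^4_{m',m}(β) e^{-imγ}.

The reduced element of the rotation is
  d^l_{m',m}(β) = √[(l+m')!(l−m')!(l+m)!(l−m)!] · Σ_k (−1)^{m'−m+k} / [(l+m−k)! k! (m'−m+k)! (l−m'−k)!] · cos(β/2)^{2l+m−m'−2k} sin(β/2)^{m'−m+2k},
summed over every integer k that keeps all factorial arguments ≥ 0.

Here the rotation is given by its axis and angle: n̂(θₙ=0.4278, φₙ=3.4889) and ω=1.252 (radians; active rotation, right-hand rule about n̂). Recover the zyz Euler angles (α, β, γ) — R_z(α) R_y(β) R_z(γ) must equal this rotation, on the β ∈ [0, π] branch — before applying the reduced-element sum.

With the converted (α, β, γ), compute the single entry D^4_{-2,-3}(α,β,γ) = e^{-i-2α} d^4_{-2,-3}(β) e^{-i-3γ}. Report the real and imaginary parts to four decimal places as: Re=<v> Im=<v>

Re=-0.3266 Im=-0.4991

Axis–angle → zyz. n̂ = (sinθₙcosφₙ, sinθₙsinφₙ, cosθₙ) = (-0.390099, -0.141208, +0.909881), ω = 1.2520.
R = I cosω + sinω [n̂]ₓ + (1−cosω) n̂n̂ᵀ gives
  R = [+0.417905, -0.826215, -0.377789; +0.901855, +0.327114, +0.282230; -0.109603, -0.458657, +0.881828]
β = atan2(√(R₁₃²+R₂₃²), R₃₃) = 0.491071; α = atan2(R₂₃, R₁₃) mod 2π = 2.499977; γ = atan2(R₃₂, −R₃₁) mod 2π = 4.946955
Split into d^4_{-2,-3}(β=0.4911) × two z-phases.
c=cos(0.491071/2)=0.970007, s=sin(0.491071/2)=0.243076; N=√[2·720·1·5040]=2693.993318
k: max(0,(-3)−(-2))=0 … min(4+(-3),4−(-2))=1
  k=0: (−1)^1·2693.9933/(720)·0.9700^7·0.2431^1 = -0.734904
  k=1: (−1)^2·2693.9933/(240)·0.9700^5·0.2431^3 = +0.138447
d^4_{-2,-3}(0.4911) = -0.734904 +0.138447 = -0.596457
D = (+0.283618-0.958937i)·(-0.596457)·(-0.647042+0.762455i) = -0.326640-0.499066i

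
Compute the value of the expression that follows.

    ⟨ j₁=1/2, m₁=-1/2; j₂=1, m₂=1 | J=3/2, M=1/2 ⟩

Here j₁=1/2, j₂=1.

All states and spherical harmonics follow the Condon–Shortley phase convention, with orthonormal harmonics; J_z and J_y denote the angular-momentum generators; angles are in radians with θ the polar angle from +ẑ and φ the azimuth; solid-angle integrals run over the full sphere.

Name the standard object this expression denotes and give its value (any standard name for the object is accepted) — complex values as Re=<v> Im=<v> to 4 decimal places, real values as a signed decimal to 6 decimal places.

This is a Clebsch–Gordan (vector-coupling) coefficient.
√[4·0!1!2!/4! · 0!1!2!0!2!1!] = √(4/3)
  +(−1)^0/∏(0,0,1,2,0,0)! = 1/2  (running 1/2)
⟨..|..⟩ = √(4/3)·(1/2) = +0.577350

Clebsch–Gordan coefficient, +√(1/3) ≈ +0.577350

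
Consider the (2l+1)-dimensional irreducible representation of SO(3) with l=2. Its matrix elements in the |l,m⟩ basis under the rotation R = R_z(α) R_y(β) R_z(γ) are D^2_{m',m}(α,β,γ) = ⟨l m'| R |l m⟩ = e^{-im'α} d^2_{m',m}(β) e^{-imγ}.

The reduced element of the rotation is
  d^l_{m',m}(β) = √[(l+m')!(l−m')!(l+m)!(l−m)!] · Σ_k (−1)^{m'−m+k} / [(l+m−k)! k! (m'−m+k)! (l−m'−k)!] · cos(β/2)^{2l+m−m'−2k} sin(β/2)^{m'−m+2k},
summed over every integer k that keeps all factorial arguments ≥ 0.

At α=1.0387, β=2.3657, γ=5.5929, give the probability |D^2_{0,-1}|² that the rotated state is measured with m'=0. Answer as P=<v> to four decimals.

D^2_{0,-1}(1.0387,2.3657,5.5929) = e^{-i·0·1.0387}·d^2_{0,-1}(2.3657)·e^{-i·-1·5.5929}. Compute d first:
c=cos(2.365700/2)=0.378288, s=sin(2.365700/2)=0.925688; N=√[2·2·1·6]=4.898979
Admissible k: 0..1 (factorial args all ≥0)
  k=0: (−1)^1·4.8990/(2)·0.3783^3·0.9257^1 = -0.122746
  k=1: (−1)^2·4.8990/(2)·0.3783^1·0.9257^3 = +0.735008
d^2_{0,-1}(2.3657) = -0.122746 +0.735008 = +0.612262
|D^2_{0,-1}|² = |d^2_{0,-1}(β)|² = (+0.612262)² = 0.374864 (the z-rotation phases have unit modulus)

P=0.3749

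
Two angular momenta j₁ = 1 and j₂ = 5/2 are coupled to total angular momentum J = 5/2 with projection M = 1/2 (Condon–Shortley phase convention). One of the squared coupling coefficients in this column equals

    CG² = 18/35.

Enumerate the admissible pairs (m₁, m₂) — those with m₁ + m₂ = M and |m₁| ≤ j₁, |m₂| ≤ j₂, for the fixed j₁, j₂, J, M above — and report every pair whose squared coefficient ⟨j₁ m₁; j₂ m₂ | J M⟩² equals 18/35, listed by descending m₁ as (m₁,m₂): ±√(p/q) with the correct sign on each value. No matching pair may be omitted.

Admissible pairs with m₁+m₂ = M = 1/2: (-1,3/2), (0,1/2), (1,-1/2)
  (m₁,m₂)=(1,-1/2): CG² = 18/35, CG = +√(18/35)   ← matches the target
  (m₁,m₂)=(0,1/2): CG² = 1/35, CG = −√(1/35)
  (m₁,m₂)=(-1,3/2): CG² = 16/35, CG = −√(16/35)
Pairs with CG² = 18/35: (1,-1/2): +√(18/35)

(1,-1/2): +√(18/35)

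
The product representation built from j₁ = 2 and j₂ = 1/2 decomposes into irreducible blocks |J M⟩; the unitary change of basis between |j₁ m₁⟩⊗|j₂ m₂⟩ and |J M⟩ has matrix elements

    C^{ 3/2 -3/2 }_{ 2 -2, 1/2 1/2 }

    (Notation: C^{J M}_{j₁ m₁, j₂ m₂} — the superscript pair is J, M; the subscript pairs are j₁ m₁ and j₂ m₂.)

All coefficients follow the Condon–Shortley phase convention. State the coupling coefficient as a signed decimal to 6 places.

-0.894427  (= −√(4/5))

√[4·1!3!0!/5! · 0!4!1!0!0!3!] = √(144/5)
  +(−1)^1/∏(1,0,3,0,0,0)! = -1/6  (running -1/6)
⟨..|..⟩ = √(144/5)·(-1/6) = -0.894427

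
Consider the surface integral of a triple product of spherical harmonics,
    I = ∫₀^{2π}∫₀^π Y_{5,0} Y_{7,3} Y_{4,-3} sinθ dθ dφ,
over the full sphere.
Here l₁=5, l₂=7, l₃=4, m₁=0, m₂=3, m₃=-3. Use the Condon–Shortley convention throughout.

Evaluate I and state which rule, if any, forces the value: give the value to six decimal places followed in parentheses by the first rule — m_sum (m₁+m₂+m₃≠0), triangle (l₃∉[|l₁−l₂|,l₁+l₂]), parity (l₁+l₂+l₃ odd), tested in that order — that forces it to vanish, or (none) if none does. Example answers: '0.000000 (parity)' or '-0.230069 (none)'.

0.133348 (none)

Rules hold: Σm=0, L=16 even, 2≤4≤12.
N = 11·15·9 = 1485
Δ = 8!·2!·6!/17! = 1/6126120
Racah Σ t=3..5: t=3:−1/69120 t=4:+1/20736 t=5:−1/69120 = 1/51840
⇒ 3j(5 7 4; 0 0 0)² = 280/21879, sgn +1
Racah Σ t=4..5: t=4:+1/414720 t=5:−1/172800 = -7/2073600
⇒ 3j(5 7 4; 0 3 -3)² = 343/29172, sgn +1
4πI² = N·(3j₀)²·(3jₘ)² = 120050/537251
I = +1·√(0.223452/4π) = 0.13334832
No selection rule forces the value: the integral is nonzero (none).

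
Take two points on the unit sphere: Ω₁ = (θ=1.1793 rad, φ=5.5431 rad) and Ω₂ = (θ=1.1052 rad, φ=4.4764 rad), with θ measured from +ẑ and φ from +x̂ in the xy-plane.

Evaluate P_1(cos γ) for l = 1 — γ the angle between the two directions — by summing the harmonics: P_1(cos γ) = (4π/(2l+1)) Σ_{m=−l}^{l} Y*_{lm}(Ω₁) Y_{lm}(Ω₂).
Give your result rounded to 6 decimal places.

0.570255

Addition theorem: P_1(cos γ) = (4π/3) Σ_m Y*_{lm}(Ω₁) Y_{lm}(Ω₂), m = −1…1:
  term(m=-1) = (0.047621, 0.086327)   from Y*(Ω₁)=(0.235814, -0.215357), Y(Ω₂)=(-0.072180, 0.300161)
  term(m=+0) = (0.040897, 0.000000)   from Y*(Ω₁)=(0.186437, -0.000000), Y(Ω₂)=(0.219361, 0.000000)
  term(m=+1) = (0.047621, -0.086327)   from Y*(Ω₁)=(-0.235814, -0.215357), Y(Ω₂)=(0.072180, 0.300161)
Σ over m = (0.136138, 0.000000); ×(4π/3) → (0.570255, 0.000000). Real part: 0.570255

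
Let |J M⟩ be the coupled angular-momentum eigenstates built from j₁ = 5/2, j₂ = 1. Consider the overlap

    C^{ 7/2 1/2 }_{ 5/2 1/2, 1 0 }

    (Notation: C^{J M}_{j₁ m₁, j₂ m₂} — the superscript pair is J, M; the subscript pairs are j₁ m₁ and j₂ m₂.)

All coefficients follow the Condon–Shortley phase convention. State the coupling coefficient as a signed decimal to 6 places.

+√(4/7) ≈ +0.755929

√[8·0!5!2!/8! · 3!2!1!1!4!3!] = √(576/7)
  +(−1)^0/∏(0,0,2,1,3,1)! = 1/12  (running 1/12)
⟨..|..⟩ = √(576/7)·(1/12) = +0.755929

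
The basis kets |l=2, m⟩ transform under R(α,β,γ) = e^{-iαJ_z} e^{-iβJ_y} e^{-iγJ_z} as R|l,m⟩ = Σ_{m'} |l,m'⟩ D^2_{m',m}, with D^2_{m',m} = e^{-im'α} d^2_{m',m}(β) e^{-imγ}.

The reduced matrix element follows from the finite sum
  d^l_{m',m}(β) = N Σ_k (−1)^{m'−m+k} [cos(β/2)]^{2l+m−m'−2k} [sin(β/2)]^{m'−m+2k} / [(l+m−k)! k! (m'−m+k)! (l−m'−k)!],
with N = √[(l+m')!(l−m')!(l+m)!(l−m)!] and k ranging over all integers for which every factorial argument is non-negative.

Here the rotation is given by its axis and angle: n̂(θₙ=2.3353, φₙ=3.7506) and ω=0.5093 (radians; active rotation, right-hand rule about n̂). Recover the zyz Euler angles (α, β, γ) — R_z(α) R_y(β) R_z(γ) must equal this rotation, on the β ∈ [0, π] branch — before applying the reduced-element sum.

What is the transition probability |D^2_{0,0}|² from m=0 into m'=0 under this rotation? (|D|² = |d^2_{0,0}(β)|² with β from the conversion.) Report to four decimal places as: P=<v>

P=0.6532

Axis–angle → zyz. n̂ = (sinθₙcosφₙ, sinθₙsinφₙ, cosθₙ) = (-0.591971, -0.412866, -0.692179), ω = 0.5093.
R = I cosω + sinω [n̂]ₓ + (1−cosω) n̂n̂ᵀ gives
  R = [+0.917561, +0.368501, -0.149296; -0.306465, +0.894720, +0.324894; +0.253302, -0.252356, +0.933892]
β = atan2(√(R₁₃²+R₂₃²), R₃₃) = 0.365649; α = atan2(R₂₃, R₁₃) mod 2π = 2.001541; γ = atan2(R₃₂, −R₃₁) mod 2π = 3.925119
Split into d^2_{0,0}(β=0.3656) × two z-phases.
c=cos(0.365649/2)=0.983334, s=sin(0.365649/2)=0.181808; N=√[2·2·2·2]=4.000000
Admissible k: 0..2 (factorial args all ≥0)
  k=0: (−1)^0·4.0000/(4)·0.9833^4·0.1818^0 = +0.934985
  k=1: (−1)^1·4.0000/(1)·0.9833^2·0.1818^2 = -0.127846
  k=2: (−1)^2·4.0000/(4)·0.9833^0·0.1818^4 = +0.001093
d^2_{0,0}(0.3656) = +0.934985 -0.127846 +0.001093 = +0.808231
|D^2_{0,0}|² = |d^2_{0,0}(β)|² = (+0.808231)² = 0.653238 (the z-rotation phases have unit modulus)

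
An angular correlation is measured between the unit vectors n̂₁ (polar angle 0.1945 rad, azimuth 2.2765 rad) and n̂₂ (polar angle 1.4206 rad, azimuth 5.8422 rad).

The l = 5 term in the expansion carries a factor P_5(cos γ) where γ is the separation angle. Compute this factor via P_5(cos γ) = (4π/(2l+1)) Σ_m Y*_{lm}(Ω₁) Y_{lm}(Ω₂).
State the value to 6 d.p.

-0.051119

Summing Y*_{l m}(θ₁,φ₁)·Y_{l m}(θ₂,φ₂) over m ∈ [−5, 5]; prefactor 4π/(2·5+1) = 1.142397:
  m=-5: (+0.000047-0.000116i) × (-0.259853+0.353320i) = +0.000029+0.000047i  (running Σ = +0.000029+0.000047i)
  m=-4: (-0.001908+0.000630i) × (-0.040288+0.205990i) = -0.000053-0.000418i  (running Σ = -0.000024-0.000372i)
  m=-3: (+0.016356+0.009945i) × (-0.065500-0.258850i) = +0.001503-0.004885i  (running Σ = +0.001479-0.005257i)
  m=-2: (-0.018612-0.115783i) × (-0.146997-0.178533i) = -0.017935+0.020343i  (running Σ = -0.016456+0.015086i)
  m=-1: (-0.280369+0.329039i) × (+0.199627+0.094221i) = -0.086972+0.039268i  (running Σ = -0.103428+0.054354i)
  m=0: (+0.688012-0.000000i) × (+0.235619+0.000000i) = +0.162109+0.000000i  (running Σ = +0.058681+0.054354i)
  m=1: (+0.280369+0.329039i) × (-0.199627+0.094221i) = -0.086972-0.039268i  (running Σ = -0.028291+0.015086i)
  m=2: (-0.018612+0.115783i) × (-0.146997+0.178533i) = -0.017935-0.020343i  (running Σ = -0.046226-0.005257i)
  m=3: (-0.016356+0.009945i) × (+0.065500-0.258850i) = +0.001503+0.004885i  (running Σ = -0.044723-0.000372i)
  m=4: (-0.001908-0.000630i) × (-0.040288-0.205990i) = -0.000053+0.000418i  (running Σ = -0.044776+0.000047i)
  m=5: (-0.000047-0.000116i) × (+0.259853+0.353320i) = +0.000029-0.000047i  (running Σ = -0.044747-0.000000i)
Accumulated sum -0.044747-0.000000i; after 4π/(2l+1) scaling, -0.051119-0.000000i ⇒ P_5 = -0.051119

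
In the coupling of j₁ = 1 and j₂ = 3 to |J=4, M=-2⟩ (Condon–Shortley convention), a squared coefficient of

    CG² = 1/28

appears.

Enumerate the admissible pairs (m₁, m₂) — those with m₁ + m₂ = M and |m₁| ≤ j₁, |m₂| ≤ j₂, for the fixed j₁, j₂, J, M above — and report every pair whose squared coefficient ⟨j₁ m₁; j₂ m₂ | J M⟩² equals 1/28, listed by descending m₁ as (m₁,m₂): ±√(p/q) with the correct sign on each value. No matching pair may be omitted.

(1,-3): +√(1/28)

Admissible pairs with m₁+m₂ = M = -2: (-1,-1), (0,-2), (1,-3)
  (m₁,m₂)=(1,-3): CG² = 1/28, CG = +√(1/28)   ← matches the target
  (m₁,m₂)=(0,-2): CG² = 3/7, CG = +√(3/7)
  (m₁,m₂)=(-1,-1): CG² = 15/28, CG = +√(15/28)
Pairs with CG² = 1/28: (1,-3): +√(1/28)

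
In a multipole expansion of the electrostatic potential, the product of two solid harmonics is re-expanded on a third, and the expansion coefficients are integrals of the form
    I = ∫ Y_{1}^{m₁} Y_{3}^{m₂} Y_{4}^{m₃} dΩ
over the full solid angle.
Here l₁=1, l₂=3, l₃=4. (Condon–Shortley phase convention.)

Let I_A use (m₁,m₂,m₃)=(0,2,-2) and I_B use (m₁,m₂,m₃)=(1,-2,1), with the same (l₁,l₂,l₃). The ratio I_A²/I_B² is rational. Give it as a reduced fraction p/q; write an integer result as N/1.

l's match ⇒ only the (l;m) 3-j factors differ between A and B.
A: triangle coeff Δ(1,3,4) = 1/252; Σ_t [0,0]: t=0:+1/120 = 1/120; (3j)²=1/21 [(1 3 4; 0 2 -2)], sign=+1
B: triangle coeff Δ(1,3,4) = 1/252; Σ_t [0,0]: t=0:+1/240 = 1/240; (3j)²=1/84 [(1 3 4; 1 -2 1)], sign=-1
I_A²/I_B² = (1/21)/(1/84) = 4/1

4/1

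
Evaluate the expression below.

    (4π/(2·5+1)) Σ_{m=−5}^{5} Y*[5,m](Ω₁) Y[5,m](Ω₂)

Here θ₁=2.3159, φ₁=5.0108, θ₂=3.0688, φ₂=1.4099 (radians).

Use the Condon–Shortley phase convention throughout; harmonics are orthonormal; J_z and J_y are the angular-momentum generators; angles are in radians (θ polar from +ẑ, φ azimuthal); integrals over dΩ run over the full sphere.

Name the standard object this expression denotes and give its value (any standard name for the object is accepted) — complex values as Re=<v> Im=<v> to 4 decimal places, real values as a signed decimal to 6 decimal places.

This sum is the spherical-harmonic addition theorem: it equals the Legendre polynomial P_l(cos γ) of the angle γ between the two directions.
Summing Y*_{l m}(θ₁,φ₁)·Y_{l m}(θ₂,φ₂) over m ∈ [−5, 5]; prefactor 4π/(2·5+1) = 1.142397:
  m=-5: Y*=(0.099262, -0.007832)  Y=(0.000001, -0.000001)  product (0.000000, -0.000000)
  m=-4: Y*=(-0.106971, -0.270050)  Y=(-0.000033, -0.000025)  product (-0.000003, 0.000011)
  m=-3: Y*=(-0.336363, 0.269544)  Y=(-0.000491, 0.000937)  product (-0.000087, -0.000448)
  m=-2: Y*=(0.194743, 0.132324)  Y=(0.016829, 0.005610)  product (0.002535, 0.003319)
  m=-1: Y*=(-0.069055, 0.224499)  Y=(0.029303, -0.180550)  product (0.038510, 0.019046)
  m=+0: Y*=(0.306580, -0.000000)  Y=(-0.898781, 0.000000)  product (-0.275548, 0.000000)
  m=+1: Y*=(0.069055, 0.224499)  Y=(-0.029303, -0.180550)  product (0.038510, -0.019046)
  m=+2: Y*=(0.194743, -0.132324)  Y=(0.016829, -0.005610)  product (0.002535, -0.003319)
  m=+3: Y*=(0.336363, 0.269544)  Y=(0.000491, 0.000937)  product (-0.000087, 0.000448)
  m=+4: Y*=(-0.106971, 0.270050)  Y=(-0.000033, 0.000025)  product (-0.000003, -0.000011)
  m=+5: Y*=(-0.099262, -0.007832)  Y=(-0.000001, -0.000001)  product (0.000000, 0.000000)
Σ over m = (-0.193640, -0.000000); ×(4π/11) → (-0.221214, -0.000000). Real part: -0.221214

Legendre polynomial (addition theorem), -0.221214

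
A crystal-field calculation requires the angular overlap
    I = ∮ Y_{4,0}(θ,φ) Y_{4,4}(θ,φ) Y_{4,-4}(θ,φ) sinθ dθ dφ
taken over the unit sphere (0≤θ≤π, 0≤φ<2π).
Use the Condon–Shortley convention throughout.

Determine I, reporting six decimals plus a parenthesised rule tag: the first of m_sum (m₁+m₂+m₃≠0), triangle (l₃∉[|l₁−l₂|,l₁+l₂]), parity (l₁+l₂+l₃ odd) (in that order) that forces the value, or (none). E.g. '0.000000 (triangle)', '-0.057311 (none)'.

Rules hold: Σm=0, L=12 even, 0≤4≤8.
N = 9·9·9 = 729
Δ = 4!·4!·4!/13! = 1/450450
Racah Σ t=0..4: t=0:+1/13824 t=1:−1/216 t=2:+1/64 t=3:−1/216 t=4:+1/13824 = 5/768
⇒ 3j(4 4 4; 0 0 0)² = 18/1001, sgn +1
Racah Σ t=4..4: t=4:+1/13824 = 1/13824
⇒ 3j(4 4 4; 0 4 -4)² = 14/1287, sgn +1
4πI² = N·(3j₀)²·(3jₘ)² = 2916/20449
I = +1·√(0.142599/4π) = 0.10652531
No selection rule forces the value: the integral is nonzero (none).

0.106525 (none)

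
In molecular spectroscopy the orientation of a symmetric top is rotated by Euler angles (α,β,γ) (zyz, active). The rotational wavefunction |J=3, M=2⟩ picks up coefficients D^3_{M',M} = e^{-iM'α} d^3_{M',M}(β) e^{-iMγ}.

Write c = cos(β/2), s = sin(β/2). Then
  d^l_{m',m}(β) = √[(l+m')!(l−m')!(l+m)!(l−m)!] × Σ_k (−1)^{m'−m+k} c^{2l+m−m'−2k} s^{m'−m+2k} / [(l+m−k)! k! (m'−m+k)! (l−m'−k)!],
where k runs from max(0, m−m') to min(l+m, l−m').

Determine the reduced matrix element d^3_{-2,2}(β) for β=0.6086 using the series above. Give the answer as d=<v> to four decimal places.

d=0.0360

d^3_{-2,2}(β=0.6086) via the finite sum:
Half-angle: c=0.954057, s=0.299625. N=√(1·120·120·1)=120.000000
Admissible k: 4..5 (factorial args all ≥0)
  k=4: (−1)^0·120.0000/(24)·0.9541^2·0.2996^4 = +0.036680
  k=5: (−1)^1·120.0000/(120)·0.9541^0·0.2996^6 = -0.000724
d^3_{-2,2}(0.6086) = +0.036680 -0.000724 = +0.035957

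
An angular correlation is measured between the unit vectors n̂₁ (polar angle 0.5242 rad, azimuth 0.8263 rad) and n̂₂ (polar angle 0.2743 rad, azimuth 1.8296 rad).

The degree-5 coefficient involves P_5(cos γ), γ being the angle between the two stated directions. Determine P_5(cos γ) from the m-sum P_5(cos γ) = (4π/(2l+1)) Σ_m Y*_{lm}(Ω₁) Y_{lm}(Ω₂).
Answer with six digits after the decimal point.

0.000383

Expand P_5 via completeness: Σ_{m} conj(Y_{5,m}) at Ω₁ times Y_{5,m} at Ω₂ —
  [-5]  conj(Y_{5,-5})(Ω₁) = -0.008001-0.012188i ; Y_{5,-5}(Ω₂) = -0.000651-0.000185i ; Δ = +0.000003+0.000009i
  [-4]  conj(Y_{5,-4})(Ω₁) = -0.078681-0.012989i ; Y_{5,-4}(Ω₂) = +0.003882-0.006541i ; Δ = -0.000390+0.000464i
  [-3]  conj(Y_{5,-3})(Ω₁) = -0.196471+0.153331i ; Y_{5,-3}(Ω₂) = +0.035361+0.036002i ; Δ = -0.012468-0.001651i
  [-2]  conj(Y_{5,-2})(Ω₁) = -0.037496+0.457348i ; Y_{5,-2}(Ω₂) = -0.185144+0.105419i ; Δ = -0.041271-0.088628i
  [-1]  conj(Y_{5,-1})(Ω₁) = +0.250205+0.271558i ; Y_{5,-1}(Ω₂) = -0.134519-0.508116i ; Δ = +0.104326-0.163663i
  [+0]  conj(Y_{5,0})(Ω₁) = -0.210112-0.000000i ; Y_{5,0}(Ω₂) = +0.476241+0.000000i ; Δ = -0.100064-0.000000i
  [+1]  conj(Y_{5,1})(Ω₁) = -0.250205+0.271558i ; Y_{5,1}(Ω₂) = +0.134519-0.508116i ; Δ = +0.104326+0.163663i
  [+2]  conj(Y_{5,2})(Ω₁) = -0.037496-0.457348i ; Y_{5,2}(Ω₂) = -0.185144-0.105419i ; Δ = -0.041271+0.088628i
  [+3]  conj(Y_{5,3})(Ω₁) = +0.196471+0.153331i ; Y_{5,3}(Ω₂) = -0.035361+0.036002i ; Δ = -0.012468+0.001651i
  [+4]  conj(Y_{5,4})(Ω₁) = -0.078681+0.012989i ; Y_{5,4}(Ω₂) = +0.003882+0.006541i ; Δ = -0.000390-0.000464i
  [+5]  conj(Y_{5,5})(Ω₁) = +0.008001-0.012188i ; Y_{5,5}(Ω₂) = +0.000651-0.000185i ; Δ = +0.000003-0.000009i
Σ over m = +0.000335-0.000000i; ×(4π/11) → +0.000383-0.000000i. Real part: 0.000383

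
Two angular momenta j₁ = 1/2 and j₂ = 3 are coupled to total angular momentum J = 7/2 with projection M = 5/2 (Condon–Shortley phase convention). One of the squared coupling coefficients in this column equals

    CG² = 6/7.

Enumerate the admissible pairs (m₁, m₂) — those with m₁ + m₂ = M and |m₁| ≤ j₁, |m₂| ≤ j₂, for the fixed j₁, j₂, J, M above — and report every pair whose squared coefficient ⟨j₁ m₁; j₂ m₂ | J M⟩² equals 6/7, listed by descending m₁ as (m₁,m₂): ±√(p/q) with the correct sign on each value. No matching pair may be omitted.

Admissible pairs with m₁+m₂ = M = 5/2: (-1/2,3), (1/2,2)
  (m₁,m₂)=(1/2,2): CG² = 6/7, CG = +√(6/7)   ← matches the target
  (m₁,m₂)=(-1/2,3): CG² = 1/7, CG = +√(1/7)
Pairs with CG² = 6/7: (1/2,2): +√(6/7)

(1/2,2): +√(6/7)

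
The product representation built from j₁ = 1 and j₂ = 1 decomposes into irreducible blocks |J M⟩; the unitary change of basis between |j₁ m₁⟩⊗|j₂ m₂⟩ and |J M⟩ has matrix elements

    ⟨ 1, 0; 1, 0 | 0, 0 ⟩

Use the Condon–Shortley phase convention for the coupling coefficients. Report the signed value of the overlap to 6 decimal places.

j₁+j₂−J=2  J+j₁−j₂=0  J−j₁+j₂=0  j₁+j₂+J+1=3
(j₁±m₁, j₂±m₂, J±M) = (1,1,1,1,0,0)
P² = 1/3
sum k=1..1:
  [1] −1/1 = -1
S = -1
C² = P²·S² = 1/3 ; C = -0.577350

-0.577350  (= −√(1/3))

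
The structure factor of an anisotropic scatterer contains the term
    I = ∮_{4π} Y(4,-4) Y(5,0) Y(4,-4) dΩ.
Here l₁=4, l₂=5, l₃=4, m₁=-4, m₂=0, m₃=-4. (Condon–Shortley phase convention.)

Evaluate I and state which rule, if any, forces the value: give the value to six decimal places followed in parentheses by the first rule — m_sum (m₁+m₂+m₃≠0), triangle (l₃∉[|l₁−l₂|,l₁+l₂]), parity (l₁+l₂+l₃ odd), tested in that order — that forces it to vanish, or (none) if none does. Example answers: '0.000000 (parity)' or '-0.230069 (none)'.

0.000000 (m_sum)

m-sum = -4 + 0 − 4 = -8 ≠ 0 ⇒ I = 0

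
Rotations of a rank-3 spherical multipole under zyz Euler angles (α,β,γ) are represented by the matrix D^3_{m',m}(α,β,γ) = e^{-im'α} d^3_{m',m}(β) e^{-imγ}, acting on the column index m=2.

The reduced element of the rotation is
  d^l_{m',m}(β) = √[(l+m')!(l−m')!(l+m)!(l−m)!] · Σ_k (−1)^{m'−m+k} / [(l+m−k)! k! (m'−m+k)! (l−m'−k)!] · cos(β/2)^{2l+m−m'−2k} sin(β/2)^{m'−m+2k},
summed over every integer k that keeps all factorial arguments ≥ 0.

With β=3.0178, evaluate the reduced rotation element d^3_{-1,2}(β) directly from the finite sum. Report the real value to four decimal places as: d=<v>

d=-0.1923

d^3_{-1,2}(β=3.0178) via the finite sum:
c=cos(3.017800/2)=0.061857, s=sin(3.017800/2)=0.998085; N=√[2·24·120·1]=75.894664
k∈{3,4} keeps every argument non-negative
  k=3: (−1)^0·75.8947/(12)·0.0619^3·0.9981^3 = +0.001488
  k=4: (−1)^1·75.8947/(24)·0.0619^1·0.9981^5 = -0.193743
d^3_{-1,2}(3.0178) = +0.001488 -0.193743 = -0.192254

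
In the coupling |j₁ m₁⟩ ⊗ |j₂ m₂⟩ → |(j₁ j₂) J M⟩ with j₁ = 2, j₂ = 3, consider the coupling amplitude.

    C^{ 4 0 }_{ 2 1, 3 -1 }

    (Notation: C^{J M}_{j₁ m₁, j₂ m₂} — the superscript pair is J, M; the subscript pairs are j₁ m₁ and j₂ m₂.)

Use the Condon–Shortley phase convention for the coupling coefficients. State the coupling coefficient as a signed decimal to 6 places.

+0.597614

√[9·1!3!5!/10! · 3!1!2!4!4!4!] = √(10368/35)
  +(−1)^0/∏(0,1,1,2,2,3)! = 1/24  (running 1/24)
  +(−1)^1/∏(1,0,0,1,3,4)! = -1/144  (running 5/144)
⟨..|..⟩ = √(10368/35)·(5/144) = +0.597614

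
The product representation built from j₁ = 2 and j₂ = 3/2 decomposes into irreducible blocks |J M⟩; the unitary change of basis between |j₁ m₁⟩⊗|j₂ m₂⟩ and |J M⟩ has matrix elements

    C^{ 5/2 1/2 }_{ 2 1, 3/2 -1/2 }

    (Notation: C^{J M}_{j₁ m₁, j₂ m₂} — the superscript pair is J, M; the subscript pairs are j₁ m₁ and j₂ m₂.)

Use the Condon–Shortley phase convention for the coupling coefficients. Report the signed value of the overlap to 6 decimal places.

+√(5/14) = +0.597614

triangle: 1!*3!*2!/7! = 12/5040
(j±m)!: 3!*1!*1!*2!*3!*2! = 144
prefactor² = (2J+1)*Δ*N² = 72/35
  k=0: +1/(0!*1!*1!*1!*2!*1!) = 1/2
  k=1: −1/(1!*0!*0!*0!*3!*2!) = -1/12
Σ = 5/12  ⇒  CG² = 72/35*(5/12)² = 5/14
CG = +√(5/14) = +0.597614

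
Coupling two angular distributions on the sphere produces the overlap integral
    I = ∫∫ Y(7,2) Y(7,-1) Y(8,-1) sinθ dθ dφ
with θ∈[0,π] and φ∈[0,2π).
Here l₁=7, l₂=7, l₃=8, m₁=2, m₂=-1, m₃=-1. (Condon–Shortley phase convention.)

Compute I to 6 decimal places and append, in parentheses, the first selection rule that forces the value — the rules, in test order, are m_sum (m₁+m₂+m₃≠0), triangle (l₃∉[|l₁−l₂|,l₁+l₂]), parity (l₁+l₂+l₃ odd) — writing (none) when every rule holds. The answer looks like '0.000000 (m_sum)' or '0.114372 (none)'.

0.104298 (none)

Checks pass: Σm=0; 22 even; l₃=8∈[0,14].
(2·7+1)(2·7+1)(2·8+1) = 3825
Δ: 6! 8! 8! / 23! → 1/22086194130
sum: t=0:+1/18289152000 t=1:−1/248832000 t=2:+1/24883200 t=3:−1/11943936 t=4:+1/24883200 t=5:−1/248832000 t=6:+1/18289152000 = -11/975421440
3j²(7 7 8; 0 0 0) = Δ·Π!·Σ² = 1750/289731  (sign -1)
sum: t=0:+1/746496000 t=1:−1/49766400 t=2:+1/19906560 t=3:−1/37324800 t=4:+1/348364800 t=5:−1/24385536000 = 11/1463132160
3j²(7 7 8; 2 -1 -1) = Δ·Π!·Σ² = 4000/676039  (sign -1)
combine: 4πI² = 3825·1750/289731·4000/676039 = 75000000/548653937
take √, sign +1: I = 0.10429811
No selection rule forces the value: the integral is nonzero (none).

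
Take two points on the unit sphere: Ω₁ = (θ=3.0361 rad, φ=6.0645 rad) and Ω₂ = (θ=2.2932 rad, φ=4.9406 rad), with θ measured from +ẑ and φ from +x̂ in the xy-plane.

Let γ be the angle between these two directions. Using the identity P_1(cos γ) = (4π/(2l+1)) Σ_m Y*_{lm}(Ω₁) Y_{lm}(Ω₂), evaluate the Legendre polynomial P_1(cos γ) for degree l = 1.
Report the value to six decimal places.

0.691654

Term-by-term m-sum for l=1 (normalisation 4π/3 = 4.188790):
  term(m=-1) = +0.004075+0.008503i   from Y*(Ω₁)=+0.035513-0.007892i, Y(Ω₂)=+0.058639+0.252476i
  term(m=+0) = +0.156970+0.000000i   from Y*(Ω₁)=-0.485886-0.000000i, Y(Ω₂)=-0.323059+0.000000i
  term(m=+1) = +0.004075-0.008503i   from Y*(Ω₁)=-0.035513-0.007892i, Y(Ω₂)=-0.058639+0.252476i
Accumulated sum +0.165120+0.000000i; after 4π/(2l+1) scaling, +0.691654+0.000000i ⇒ P_1 = 0.691654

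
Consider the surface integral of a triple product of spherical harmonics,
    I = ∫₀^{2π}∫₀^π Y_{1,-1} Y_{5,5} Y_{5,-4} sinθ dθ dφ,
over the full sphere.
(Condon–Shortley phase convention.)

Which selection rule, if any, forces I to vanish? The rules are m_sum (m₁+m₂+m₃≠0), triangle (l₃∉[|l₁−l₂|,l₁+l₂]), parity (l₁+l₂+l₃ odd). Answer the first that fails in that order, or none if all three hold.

parity

Σmᵢ = 0  ✓
l₃∈[|l₁−l₂|,l₁+l₂]=[4,6], have l₃=5  ✓
Σlᵢ = 11 ⇒ odd  ✗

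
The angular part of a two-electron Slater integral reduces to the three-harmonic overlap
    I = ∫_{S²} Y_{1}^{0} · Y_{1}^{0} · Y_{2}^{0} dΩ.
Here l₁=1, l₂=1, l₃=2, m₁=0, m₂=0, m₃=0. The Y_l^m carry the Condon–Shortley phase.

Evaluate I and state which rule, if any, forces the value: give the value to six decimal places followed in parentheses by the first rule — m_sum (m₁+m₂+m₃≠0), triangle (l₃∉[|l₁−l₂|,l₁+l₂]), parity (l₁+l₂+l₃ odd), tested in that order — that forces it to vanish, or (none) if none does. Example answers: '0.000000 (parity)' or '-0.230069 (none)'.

m-sum 0 ✓  L=4 even ✓  0≤2≤2 ✓
Π(2lᵢ+1) = 3×3×5 = 45
triangle coeff Δ(1,1,2) = 1/30
Σ_t [0,0]: t=0:+1/1 = 1/1
(3j)²=2/15 [(1 1 2; 0 0 0)], sign=+1
(m-triple is (0,0,0) — same symbol as above.)
⇒ 4πI² = 4/5
I = (+1)√(4/5/(4π)) = 0.25231325
No selection rule forces the value: the integral is nonzero (none).

0.252313 (none)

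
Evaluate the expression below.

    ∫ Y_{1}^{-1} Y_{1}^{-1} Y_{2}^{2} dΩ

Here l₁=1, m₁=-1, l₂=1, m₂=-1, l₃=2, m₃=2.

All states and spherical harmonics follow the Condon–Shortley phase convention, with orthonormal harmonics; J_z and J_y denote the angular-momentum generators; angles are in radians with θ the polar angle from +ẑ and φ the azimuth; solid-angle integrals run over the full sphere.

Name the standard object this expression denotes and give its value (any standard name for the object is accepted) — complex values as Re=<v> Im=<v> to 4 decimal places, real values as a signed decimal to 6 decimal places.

This is a Gaunt coefficient — the integral of a triple product of spherical harmonics over the sphere.
Checks pass: Σm=0; 4 even; l₃=2∈[0,2].
(2·1+1)(2·1+1)(2·2+1) = 45
Δ: 0! 2! 2! / 5! → 1/30
sum: t=0:+1/1 = 1/1
3j²(1 1 2; 0 0 0) = Δ·Π!·Σ² = 2/15  (sign +1)
sum: t=0:+1/4 = 1/4
3j²(1 1 2; -1 -1 2) = Δ·Π!·Σ² = 1/5  (sign +1)
combine: 4πI² = 45·2/15·1/5 = 6/5
take √, sign +1: I = 0.30901936

Gaunt coefficient, +0.309019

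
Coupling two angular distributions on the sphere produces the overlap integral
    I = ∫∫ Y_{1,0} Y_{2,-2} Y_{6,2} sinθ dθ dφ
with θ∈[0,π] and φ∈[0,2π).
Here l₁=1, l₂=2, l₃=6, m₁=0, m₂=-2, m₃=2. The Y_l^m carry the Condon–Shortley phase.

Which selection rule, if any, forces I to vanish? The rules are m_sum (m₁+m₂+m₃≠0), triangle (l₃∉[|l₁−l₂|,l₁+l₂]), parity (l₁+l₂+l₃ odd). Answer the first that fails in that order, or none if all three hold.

triangle

azimuthal sum: 0 − 2 + 2 = 0  ✓
l₃ must lie in [1,3]; have l₃=6  ✗
L = 1 + 2 + 6 = 9 (odd)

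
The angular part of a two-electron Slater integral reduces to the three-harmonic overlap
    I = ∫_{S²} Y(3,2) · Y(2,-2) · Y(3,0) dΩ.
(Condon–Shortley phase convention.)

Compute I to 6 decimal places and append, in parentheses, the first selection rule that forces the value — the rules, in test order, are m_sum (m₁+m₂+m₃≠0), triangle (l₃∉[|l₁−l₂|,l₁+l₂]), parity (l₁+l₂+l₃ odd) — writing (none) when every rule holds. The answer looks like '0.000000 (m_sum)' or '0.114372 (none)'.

-0.188063 (none)

Rules hold: Σm=0, L=8 even, 1≤3≤5.
N = 7·5·7 = 245
Δ = 2!·4!·2!/9! = 1/3780
Racah Σ t=0..2: t=0:+1/24 t=1:−1/4 t=2:+1/24 = -1/6
⇒ 3j(3 2 3; 0 0 0)² = 4/105, sgn +1
Racah Σ t=0..0: t=0:+1/24 = 1/24
⇒ 3j(3 2 3; 2 -2 0)² = 1/21, sgn -1
4πI² = N·(3j₀)²·(3jₘ)² = 4/9
I = -1·√(0.444444/4π) = -0.18806319
No selection rule forces the value: the integral is nonzero (none).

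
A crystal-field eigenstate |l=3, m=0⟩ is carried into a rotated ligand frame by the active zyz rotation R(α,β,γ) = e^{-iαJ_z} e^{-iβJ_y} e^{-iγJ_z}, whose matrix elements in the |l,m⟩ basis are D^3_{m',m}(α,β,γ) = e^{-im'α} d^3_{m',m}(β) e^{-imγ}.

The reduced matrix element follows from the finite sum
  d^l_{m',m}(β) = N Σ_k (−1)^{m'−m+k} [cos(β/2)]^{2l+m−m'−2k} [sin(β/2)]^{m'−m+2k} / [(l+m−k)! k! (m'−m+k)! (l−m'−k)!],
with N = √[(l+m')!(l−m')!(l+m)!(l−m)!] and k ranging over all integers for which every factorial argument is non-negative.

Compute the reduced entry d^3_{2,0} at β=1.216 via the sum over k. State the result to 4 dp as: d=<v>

d=0.4183

d^3_{2,0}(β=1.2160) via the finite sum:
With c≡cos(β/2)=0.820792 and s≡sin(β/2)=0.571227, N=[120·1·6·6]^{1/2}=65.726707
k: max(0,(0)−(2))=0 … min(3+(0),3−(2))=1
  k=0: (−1)^2·65.7267/(12)·0.8208^4·0.5712^2 = +0.811168
  k=1: (−1)^3·65.7267/(12)·0.8208^2·0.5712^4 = -0.392882
d^3_{2,0}(1.2160) = +0.811168 -0.392882 = +0.418286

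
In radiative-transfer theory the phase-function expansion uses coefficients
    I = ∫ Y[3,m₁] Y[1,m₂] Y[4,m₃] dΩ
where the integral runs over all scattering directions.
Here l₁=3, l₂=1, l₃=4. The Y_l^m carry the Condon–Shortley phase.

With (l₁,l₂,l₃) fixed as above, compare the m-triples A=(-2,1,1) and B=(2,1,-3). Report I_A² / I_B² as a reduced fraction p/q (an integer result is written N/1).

1/7

Shared (l₁,l₂,l₃)=(3,1,4): N and (l;000)² cancel in I_A²/I_B².
A: Δ = 0!·6!·2!/9! = 1/252; Racah Σ t=0..0: t=0:+1/240 = 1/240; ⇒ 3j(3 1 4; -2 1 1)² = 1/84, sgn -1
B: Δ = 0!·6!·2!/9! = 1/252; Racah Σ t=0..0: t=0:+1/240 = 1/240; ⇒ 3j(3 1 4; 2 1 -3)² = 1/12, sgn -1
I_A²/I_B² = (1/84)/(1/12) = 1/7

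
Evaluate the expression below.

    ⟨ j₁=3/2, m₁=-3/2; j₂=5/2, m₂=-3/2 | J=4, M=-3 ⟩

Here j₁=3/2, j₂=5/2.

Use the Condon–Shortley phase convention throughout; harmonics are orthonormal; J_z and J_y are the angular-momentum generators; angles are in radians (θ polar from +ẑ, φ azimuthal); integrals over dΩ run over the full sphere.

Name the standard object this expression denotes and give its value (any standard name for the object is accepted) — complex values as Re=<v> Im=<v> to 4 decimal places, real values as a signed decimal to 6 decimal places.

This is a Clebsch–Gordan (vector-coupling) coefficient.
triangle: 0!*3!*5!/9! = 720/362880
(j±m)!: 0!*3!*1!*4!*1!*7! = 725760
prefactor² = (2J+1)*Δ*N² = 12960
  k=0: +1/(0!*0!*3!*1!*0!*4!) = 1/144
Σ = 1/144  ⇒  CG² = 12960*(1/144)² = 5/8
CG = +√(5/8) = +0.790569

Clebsch–Gordan coefficient, +√(5/8) ≈ +0.790569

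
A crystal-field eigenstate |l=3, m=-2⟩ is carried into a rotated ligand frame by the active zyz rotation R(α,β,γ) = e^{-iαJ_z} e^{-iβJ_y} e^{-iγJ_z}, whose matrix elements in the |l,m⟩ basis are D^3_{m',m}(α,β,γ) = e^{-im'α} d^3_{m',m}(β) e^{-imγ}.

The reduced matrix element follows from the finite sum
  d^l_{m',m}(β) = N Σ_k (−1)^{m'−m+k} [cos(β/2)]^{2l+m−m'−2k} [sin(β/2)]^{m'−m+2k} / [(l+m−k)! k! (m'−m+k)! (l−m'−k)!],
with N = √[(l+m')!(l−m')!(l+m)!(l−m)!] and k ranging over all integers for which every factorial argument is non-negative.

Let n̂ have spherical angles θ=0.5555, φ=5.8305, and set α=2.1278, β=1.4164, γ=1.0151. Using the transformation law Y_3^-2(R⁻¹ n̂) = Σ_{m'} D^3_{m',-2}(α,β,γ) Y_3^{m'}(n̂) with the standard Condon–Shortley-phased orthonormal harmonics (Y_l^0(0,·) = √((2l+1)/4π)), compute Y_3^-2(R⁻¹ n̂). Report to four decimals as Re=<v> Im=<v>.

Need the full column D^3_{m',-2} for m'=−3..3 at α=2.1278, β=1.4164, γ=1.0151.
cos(β/2)=0.759534, sin(β/2)=0.650468
d^3_{-3,-2}: single k=1 term ⇒ +0.402752;  D = -0.213806+0.341315i
d^3_{-2,-2}: k∈[0..1] ⇒ +0.191992 -0.704061 = -0.512069;  D = -0.512067-0.001339i
d^3_{-1,-2}: k∈[0..1] ⇒ -0.519950 +0.762691 = +0.242741;  D = -0.127785-0.206384i
d^3_{0,-2}: k∈[0..1] ⇒ +0.771260 -0.565663 = +0.205597;  D = -0.091164+0.184280i
d^3_{1,-2}: k∈[0..1] ⇒ -0.762691 +0.279689 = -0.483002;  D = -0.480703+0.047066i
d^3_{2,-2}: k∈[0..1] ⇒ +0.516377 -0.075745 = +0.440632;  D = -0.268277-0.349549i
d^3_{3,-2}: single k=0 term ⇒ -0.216646;  D = +0.076154-0.202820i
Y_3^{m'}(θ=0.5555,φ=5.8305) and Σ D·Y over m':
  (-0.2138+0.3413i)·(+0.0129+0.0598i)  (-0.5121-0.0013i)·(+0.1491+0.1900i)  (-0.1278-0.2064i)·(+0.3999+0.1945i)  (-0.0912+0.1843i)·(+0.1932+0.0000i)  (-0.4807+0.0471i)·(-0.3999+0.1945i)  (-0.2683-0.3495i)·(+0.1491-0.1900i)  (+0.0762-0.2028i)·(-0.0129+0.0598i)
Y_3^-2(R⁻¹ n̂) = -0.040006-0.283953i

Re=-0.0400 Im=-0.2840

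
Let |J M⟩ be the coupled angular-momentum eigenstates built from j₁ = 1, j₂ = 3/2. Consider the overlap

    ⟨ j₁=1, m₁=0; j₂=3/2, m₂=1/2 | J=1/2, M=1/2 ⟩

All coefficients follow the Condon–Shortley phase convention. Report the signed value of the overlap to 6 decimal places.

j₁+j₂−J=2  J+j₁−j₂=0  J−j₁+j₂=1  j₁+j₂+J+1=4
(j₁±m₁, j₂±m₂, J±M) = (1,1,2,1,1,0)
P² = 1/3
sum k=1..1:
  [1] −1/1 = -1
S = -1
C² = P²·S² = 1/3 ; C = -0.577350

−√(1/3) ≈ -0.577350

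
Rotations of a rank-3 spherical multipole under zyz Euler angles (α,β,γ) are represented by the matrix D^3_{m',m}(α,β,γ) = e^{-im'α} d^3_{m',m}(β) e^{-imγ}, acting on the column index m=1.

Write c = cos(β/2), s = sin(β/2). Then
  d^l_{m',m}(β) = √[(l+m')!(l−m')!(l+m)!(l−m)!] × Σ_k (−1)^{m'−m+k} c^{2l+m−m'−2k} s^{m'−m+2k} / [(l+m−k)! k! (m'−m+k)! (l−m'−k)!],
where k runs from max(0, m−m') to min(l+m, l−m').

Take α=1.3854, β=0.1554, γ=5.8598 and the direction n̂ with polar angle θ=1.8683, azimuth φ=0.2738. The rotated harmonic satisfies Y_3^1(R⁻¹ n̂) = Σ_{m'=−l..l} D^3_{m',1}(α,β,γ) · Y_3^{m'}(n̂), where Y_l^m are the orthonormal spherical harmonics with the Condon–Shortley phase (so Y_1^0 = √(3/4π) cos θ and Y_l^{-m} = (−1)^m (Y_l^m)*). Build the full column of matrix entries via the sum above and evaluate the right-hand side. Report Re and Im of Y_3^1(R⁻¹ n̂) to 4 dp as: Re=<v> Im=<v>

Re=0.1877 Im=-0.1430

Need the full column D^3_{m',1} for m'=−3..3 at α=1.3854, β=0.1554, γ=5.8598.
cos(β/2)=0.996983, sin(β/2)=0.077622
d^3_{-3,1}: single k=4 term ⇒ +0.000140;  D = -0.000019-0.000139i
d^3_{-2,1}: k∈[3..4] ⇒ +0.002931 -0.000009 = +0.002922;  D = -0.002918-0.000154i
d^3_{-1,1}: k∈[2..4] ⇒ +0.035717 -0.000289 +0.000000 = +0.035428;  D = -0.008352+0.034430i
d^3_{0,1}: k∈[1..3] ⇒ +0.264858 -0.004816 +0.000010 = +0.260051;  D = +0.237090+0.106842i
d^3_{1,1}: k∈[0..2] ⇒ +0.982033 -0.047622 +0.000217 = +0.934628;  D = +0.534484-0.766717i
d^3_{2,1}: k∈[0..1] ⇒ -0.241781 +0.002931 = -0.238850;  D = +0.167403+0.170369i
d^3_{3,1}: single k=0 term ⇒ +0.023055;  D = -0.019142+0.012850i
Y_3^{m'}(θ=1.8683,φ=0.2738) and Σ D·Y over m':
  (-0.0000-0.0001i)·(+0.2484-0.2669i)  (-0.0029-0.0002i)·(-0.2338+0.1426i)  (-0.0084+0.0344i)·(-0.1697+0.0477i)  (+0.2371+0.1068i)·(+0.2812+0.0000i)  (+0.5345-0.7667i)·(+0.1697+0.0477i)  (+0.1674+0.1704i)·(-0.2338-0.1426i)  (-0.0191+0.0129i)·(-0.2484-0.2669i)
Y_3^1(R⁻¹ n̂) = +0.187658-0.143006i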